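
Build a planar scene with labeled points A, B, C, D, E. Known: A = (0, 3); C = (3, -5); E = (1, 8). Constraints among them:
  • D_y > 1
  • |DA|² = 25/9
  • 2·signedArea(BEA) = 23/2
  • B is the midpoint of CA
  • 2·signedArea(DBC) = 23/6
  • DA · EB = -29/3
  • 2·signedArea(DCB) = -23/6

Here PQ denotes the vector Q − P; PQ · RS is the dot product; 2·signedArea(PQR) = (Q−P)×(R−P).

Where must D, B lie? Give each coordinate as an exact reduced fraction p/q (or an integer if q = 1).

1. B_x = 3/2  [B is the midpoint of CA]
2. B_y = -1  [B is the midpoint of CA]
   → B = (3/2, -1)
3. D_x = 4/3  [2·signedArea(DBC) = 23/6 ∩ DA · EB = -29/3]
4. D_y = 2  [2·signedArea(DBC) = 23/6 ∩ DA · EB = -29/3]
   → D = (4/3, 2)

B = (3/2, -1)
D = (4/3, 2)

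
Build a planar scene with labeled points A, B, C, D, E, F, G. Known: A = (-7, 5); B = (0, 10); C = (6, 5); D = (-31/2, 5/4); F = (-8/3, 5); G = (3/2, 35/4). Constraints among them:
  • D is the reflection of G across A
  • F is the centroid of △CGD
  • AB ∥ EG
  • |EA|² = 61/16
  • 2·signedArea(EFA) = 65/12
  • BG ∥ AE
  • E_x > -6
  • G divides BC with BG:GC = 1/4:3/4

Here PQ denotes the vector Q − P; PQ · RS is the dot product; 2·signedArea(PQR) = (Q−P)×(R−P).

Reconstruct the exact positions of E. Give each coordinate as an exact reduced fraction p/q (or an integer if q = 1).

1. E_x = -11/2  [AB ∥ EG ∩ BG ∥ AE]
2. E_y = 15/4  [AB ∥ EG ∩ BG ∥ AE]
   → E = (-11/2, 15/4)

E = (-11/2, 15/4)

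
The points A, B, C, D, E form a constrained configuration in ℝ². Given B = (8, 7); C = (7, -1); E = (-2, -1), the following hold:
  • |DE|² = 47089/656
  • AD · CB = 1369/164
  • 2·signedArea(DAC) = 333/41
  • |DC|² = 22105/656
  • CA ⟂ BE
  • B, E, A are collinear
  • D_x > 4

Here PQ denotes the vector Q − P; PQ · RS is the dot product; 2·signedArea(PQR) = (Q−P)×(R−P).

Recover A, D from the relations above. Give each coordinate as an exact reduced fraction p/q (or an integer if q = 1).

1. A_x = 143/41  [B, E, A are collinear ∩ CA ⟂ BE]
2. A_y = 139/41  [B, E, A are collinear ∩ CA ⟂ BE]
   → A = (143/41, 139/41)
3. D_x = 757/164  [2·signedArea(DAC) = 333/41 ∩ AD · CB = 1369/164]
4. D_y = 176/41  [2·signedArea(DAC) = 333/41 ∩ AD · CB = 1369/164]
   → D = (757/164, 176/41)

A = (143/41, 139/41)
D = (757/164, 176/41)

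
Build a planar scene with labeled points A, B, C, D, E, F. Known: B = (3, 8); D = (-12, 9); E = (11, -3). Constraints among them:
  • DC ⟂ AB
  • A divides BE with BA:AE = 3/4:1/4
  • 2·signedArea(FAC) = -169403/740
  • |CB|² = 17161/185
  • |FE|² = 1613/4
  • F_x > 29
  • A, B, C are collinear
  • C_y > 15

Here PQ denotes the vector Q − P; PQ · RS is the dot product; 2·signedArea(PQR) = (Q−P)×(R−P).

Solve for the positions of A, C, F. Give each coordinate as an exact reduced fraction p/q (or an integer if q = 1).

A = (9, -1/4)
C = (-493/185, 2921/185)
F = (30, -19/2)

1. A_x = 9  [A divides BE with BA:AE = 3/4:1/4]
2. A_y = -1/4  [A divides BE with BA:AE = 3/4:1/4]
   → A = (9, -1/4)
3. C_x = -493/185  [A, B, C are collinear ∩ DC ⟂ AB]
4. C_y = 2921/185  [A, B, C are collinear ∩ DC ⟂ AB]
   → C = (-493/185, 2921/185)
5. F_x = 30  [line -11869/740·x + -2158/185·y + 137033/370 = 0 ∩ |FE|² = 1613/4]
6. F_y = -19/2  [line -11869/740·x + -2158/185·y + 137033/370 = 0 ∩ |FE|² = 1613/4]
   → F = (30, -19/2)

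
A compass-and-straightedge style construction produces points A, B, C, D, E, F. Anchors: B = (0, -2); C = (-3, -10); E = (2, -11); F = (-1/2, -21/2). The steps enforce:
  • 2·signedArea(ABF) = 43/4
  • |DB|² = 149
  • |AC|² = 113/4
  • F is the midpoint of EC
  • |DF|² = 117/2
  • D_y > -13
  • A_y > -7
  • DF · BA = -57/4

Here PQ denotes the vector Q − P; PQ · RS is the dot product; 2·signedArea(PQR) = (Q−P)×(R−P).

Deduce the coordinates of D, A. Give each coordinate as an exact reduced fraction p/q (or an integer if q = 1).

A = (1, -13/2)
D = (7, -12)

1. A_x = 1  [line 17/2·x + -1/2·y + -47/4 = 0 ∩ |AC|² = 113/4]
2. A_y = -13/2  [line 17/2·x + -1/2·y + -47/4 = 0 ∩ |AC|² = 113/4]
   → A = (1, -13/2)
3. D_x = 7  [line -1·x + 9/2·y + 61 = 0 ∩ |DF|² = 117/2]
4. D_y = -12  [line -1·x + 9/2·y + 61 = 0 ∩ |DF|² = 117/2]
   → D = (7, -12)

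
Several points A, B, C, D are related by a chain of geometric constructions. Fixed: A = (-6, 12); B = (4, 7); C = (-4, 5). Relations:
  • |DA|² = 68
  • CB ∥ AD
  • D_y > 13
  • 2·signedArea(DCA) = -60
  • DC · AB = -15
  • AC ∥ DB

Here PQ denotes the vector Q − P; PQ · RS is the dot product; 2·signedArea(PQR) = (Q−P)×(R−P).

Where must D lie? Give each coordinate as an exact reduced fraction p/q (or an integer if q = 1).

D = (2, 14)

1. D_x = 2  [AC ∥ DB ∩ CB ∥ AD]
2. D_y = 14  [AC ∥ DB ∩ CB ∥ AD]
   → D = (2, 14)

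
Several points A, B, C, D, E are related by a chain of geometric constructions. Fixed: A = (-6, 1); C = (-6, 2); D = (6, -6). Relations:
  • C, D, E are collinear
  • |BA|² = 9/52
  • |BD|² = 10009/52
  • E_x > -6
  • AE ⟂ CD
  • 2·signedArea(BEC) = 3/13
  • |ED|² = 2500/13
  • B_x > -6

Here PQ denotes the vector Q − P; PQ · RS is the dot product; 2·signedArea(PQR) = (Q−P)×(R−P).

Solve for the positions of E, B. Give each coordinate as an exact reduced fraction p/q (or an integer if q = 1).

1. E_x = -72/13  [C, D, E are collinear ∩ AE ⟂ CD]
2. E_y = 22/13  [C, D, E are collinear ∩ AE ⟂ CD]
   → E = (-72/13, 22/13)
3. B_x = -75/13  [line -4/13·x + -6/13·y + -15/13 = 0 ∩ |BA|² = 9/52]
4. B_y = 35/26  [line -4/13·x + -6/13·y + -15/13 = 0 ∩ |BA|² = 9/52]
   → B = (-75/13, 35/26)

B = (-75/13, 35/26)
E = (-72/13, 22/13)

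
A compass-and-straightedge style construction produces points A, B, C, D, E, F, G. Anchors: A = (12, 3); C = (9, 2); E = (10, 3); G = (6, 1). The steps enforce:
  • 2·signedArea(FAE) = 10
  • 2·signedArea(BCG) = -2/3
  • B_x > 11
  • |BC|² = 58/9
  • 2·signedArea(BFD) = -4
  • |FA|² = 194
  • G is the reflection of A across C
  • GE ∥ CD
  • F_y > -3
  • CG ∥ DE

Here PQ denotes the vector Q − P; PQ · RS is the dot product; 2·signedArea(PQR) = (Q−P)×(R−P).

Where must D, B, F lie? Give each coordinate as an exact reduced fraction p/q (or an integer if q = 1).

1. D_x = 13  [CG ∥ DE ∩ GE ∥ CD]
2. D_y = 4  [CG ∥ DE ∩ GE ∥ CD]
   → D = (13, 4)
3. B_x = 34/3  [line 1·x + -3·y + -7/3 = 0 ∩ |BC|² = 58/9]
4. B_y = 3  [line 1·x + -3·y + -7/3 = 0 ∩ |BC|² = 58/9]
   → B = (34/3, 3)
5. F_x = -1  [2·signedArea(BFD) = -4 ∩ 2·signedArea(FAE) = 10]
6. F_y = -2  [2·signedArea(BFD) = -4 ∩ 2·signedArea(FAE) = 10]
   → F = (-1, -2)

B = (34/3, 3)
D = (13, 4)
F = (-1, -2)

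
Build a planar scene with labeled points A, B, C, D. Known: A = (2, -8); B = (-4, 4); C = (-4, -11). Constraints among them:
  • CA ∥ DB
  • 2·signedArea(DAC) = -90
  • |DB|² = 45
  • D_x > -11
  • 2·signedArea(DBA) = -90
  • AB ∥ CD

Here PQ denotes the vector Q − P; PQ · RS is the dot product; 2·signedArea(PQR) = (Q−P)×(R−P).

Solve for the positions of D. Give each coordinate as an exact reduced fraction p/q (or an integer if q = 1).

1. D_x = -10  [CA ∥ DB ∩ AB ∥ CD]
2. D_y = 1  [CA ∥ DB ∩ AB ∥ CD]
   → D = (-10, 1)

D = (-10, 1)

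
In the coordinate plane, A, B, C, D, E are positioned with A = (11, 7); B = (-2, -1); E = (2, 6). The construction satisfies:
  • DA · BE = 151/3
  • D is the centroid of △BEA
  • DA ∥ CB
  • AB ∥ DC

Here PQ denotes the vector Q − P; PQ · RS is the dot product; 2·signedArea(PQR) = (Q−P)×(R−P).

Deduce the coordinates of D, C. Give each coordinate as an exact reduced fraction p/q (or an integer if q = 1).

C = (-28/3, -4)
D = (11/3, 4)

1. D_x = 11/3  [D is the centroid of △BEA]
2. D_y = 4  [D is the centroid of △BEA]
   → D = (11/3, 4)
3. C_x = -28/3  [DA ∥ CB ∩ AB ∥ DC]
4. C_y = -4  [DA ∥ CB ∩ AB ∥ DC]
   → C = (-28/3, -4)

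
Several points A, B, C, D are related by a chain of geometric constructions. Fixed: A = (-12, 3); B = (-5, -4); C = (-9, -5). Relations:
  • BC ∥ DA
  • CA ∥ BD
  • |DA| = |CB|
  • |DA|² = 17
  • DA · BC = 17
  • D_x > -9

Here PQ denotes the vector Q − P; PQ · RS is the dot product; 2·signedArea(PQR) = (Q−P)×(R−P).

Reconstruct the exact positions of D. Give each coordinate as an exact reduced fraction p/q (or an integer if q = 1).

1. D_x = -8  [BC ∥ DA ∩ CA ∥ BD]
2. D_y = 4  [BC ∥ DA ∩ CA ∥ BD]
   → D = (-8, 4)

D = (-8, 4)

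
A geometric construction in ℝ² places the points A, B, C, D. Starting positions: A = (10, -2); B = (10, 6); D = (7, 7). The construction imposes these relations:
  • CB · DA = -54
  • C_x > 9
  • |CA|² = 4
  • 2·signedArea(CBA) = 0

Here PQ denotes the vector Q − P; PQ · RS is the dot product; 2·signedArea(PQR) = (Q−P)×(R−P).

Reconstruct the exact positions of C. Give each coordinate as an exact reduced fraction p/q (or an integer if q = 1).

1. C_x = 10  [2·signedArea(CBA) = 0 ∩ CB · DA = -54]
2. C_y = 0  [2·signedArea(CBA) = 0 ∩ CB · DA = -54]
   → C = (10, 0)

C = (10, 0)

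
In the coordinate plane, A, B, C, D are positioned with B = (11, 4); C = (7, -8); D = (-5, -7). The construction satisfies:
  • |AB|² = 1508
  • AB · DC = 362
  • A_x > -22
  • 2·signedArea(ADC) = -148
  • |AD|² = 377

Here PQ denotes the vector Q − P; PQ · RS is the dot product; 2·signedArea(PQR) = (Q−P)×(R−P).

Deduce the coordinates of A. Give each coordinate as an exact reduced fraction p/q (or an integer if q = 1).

A = (-21, -18)

1. A_x = -21  [2·signedArea(ADC) = -148 ∩ AB · DC = 362]
2. A_y = -18  [2·signedArea(ADC) = -148 ∩ AB · DC = 362]
   → A = (-21, -18)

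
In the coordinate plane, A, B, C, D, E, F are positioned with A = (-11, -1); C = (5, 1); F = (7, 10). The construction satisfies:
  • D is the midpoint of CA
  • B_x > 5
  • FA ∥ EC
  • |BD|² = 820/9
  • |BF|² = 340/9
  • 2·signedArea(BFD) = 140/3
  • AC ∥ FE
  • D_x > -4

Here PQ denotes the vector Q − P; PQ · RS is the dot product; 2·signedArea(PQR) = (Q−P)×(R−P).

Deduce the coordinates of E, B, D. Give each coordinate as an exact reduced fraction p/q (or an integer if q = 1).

1. E_x = 23  [FA ∥ EC ∩ AC ∥ FE]
2. E_y = 12  [FA ∥ EC ∩ AC ∥ FE]
   → E = (23, 12)
3. D_x = -3  [D is the midpoint of CA]
4. D_y = 0  [D is the midpoint of CA]
   → D = (-3, 0)
5. B_x = 17/3  [line 10·x + -10·y + -50/3 = 0 ∩ |BD|² = 820/9]
6. B_y = 4  [line 10·x + -10·y + -50/3 = 0 ∩ |BD|² = 820/9]
   → B = (17/3, 4)

B = (17/3, 4)
D = (-3, 0)
E = (23, 12)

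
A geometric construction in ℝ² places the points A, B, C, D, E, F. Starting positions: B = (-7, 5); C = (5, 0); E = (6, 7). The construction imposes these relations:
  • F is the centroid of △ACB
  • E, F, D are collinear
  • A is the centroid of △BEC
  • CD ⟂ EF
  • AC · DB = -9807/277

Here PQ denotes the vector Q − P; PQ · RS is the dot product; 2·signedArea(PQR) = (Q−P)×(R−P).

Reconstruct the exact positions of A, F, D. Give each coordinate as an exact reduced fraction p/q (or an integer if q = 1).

A = (4/3, 4)
D = (584/277, 1246/277)
F = (-2/9, 3)

1. A_x = 4/3  [A is the centroid of △BEC]
2. A_y = 4  [A is the centroid of △BEC]
   → A = (4/3, 4)
3. F_x = -2/9  [F is the centroid of △ACB]
4. F_y = 3  [F is the centroid of △ACB]
   → F = (-2/9, 3)
5. D_x = 584/277  [E, F, D are collinear ∩ CD ⟂ EF]
6. D_y = 1246/277  [E, F, D are collinear ∩ CD ⟂ EF]
   → D = (584/277, 1246/277)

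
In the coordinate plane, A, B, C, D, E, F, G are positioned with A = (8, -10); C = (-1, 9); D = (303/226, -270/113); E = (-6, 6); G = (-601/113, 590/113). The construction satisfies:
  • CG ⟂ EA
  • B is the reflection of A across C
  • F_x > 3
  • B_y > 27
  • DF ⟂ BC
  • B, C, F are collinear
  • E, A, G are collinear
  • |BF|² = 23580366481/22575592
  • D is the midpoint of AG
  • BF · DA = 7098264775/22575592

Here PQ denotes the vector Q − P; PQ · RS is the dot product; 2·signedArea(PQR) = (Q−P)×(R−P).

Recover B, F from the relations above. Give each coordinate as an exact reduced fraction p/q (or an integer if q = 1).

1. B_x = -10  [B is the reflection of A across C]
2. B_y = 28  [B is the reflection of A across C]
   → B = (-10, 28)
3. F_x = 383111/99892  [B, C, F are collinear ∩ DF ⟂ BC]
4. F_y = -120645/99892  [B, C, F are collinear ∩ DF ⟂ BC]
   → F = (383111/99892, -120645/99892)

B = (-10, 28)
F = (383111/99892, -120645/99892)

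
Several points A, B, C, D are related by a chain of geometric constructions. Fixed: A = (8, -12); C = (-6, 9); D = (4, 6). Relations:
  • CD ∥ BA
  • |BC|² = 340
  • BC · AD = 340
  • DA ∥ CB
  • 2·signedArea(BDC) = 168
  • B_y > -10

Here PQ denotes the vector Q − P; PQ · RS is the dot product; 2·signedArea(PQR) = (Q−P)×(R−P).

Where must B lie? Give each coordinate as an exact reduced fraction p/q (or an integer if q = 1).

B = (-2, -9)

1. B_x = -2  [CD ∥ BA ∩ DA ∥ CB]
2. B_y = -9  [CD ∥ BA ∩ DA ∥ CB]
   → B = (-2, -9)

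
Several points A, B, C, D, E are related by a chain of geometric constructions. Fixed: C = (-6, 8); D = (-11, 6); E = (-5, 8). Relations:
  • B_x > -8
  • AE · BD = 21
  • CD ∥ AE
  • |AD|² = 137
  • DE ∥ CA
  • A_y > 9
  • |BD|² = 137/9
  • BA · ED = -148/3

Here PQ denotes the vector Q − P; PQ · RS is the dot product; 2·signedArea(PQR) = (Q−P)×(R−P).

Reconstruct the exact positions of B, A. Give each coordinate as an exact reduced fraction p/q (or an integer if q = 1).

A = (0, 10)
B = (-22/3, 22/3)

1. A_x = 0  [CD ∥ AE ∩ DE ∥ CA]
2. A_y = 10  [CD ∥ AE ∩ DE ∥ CA]
   → A = (0, 10)
3. B_x = -22/3  [BA · ED = -148/3 ∩ AE · BD = 21]
4. B_y = 22/3  [BA · ED = -148/3 ∩ AE · BD = 21]
   → B = (-22/3, 22/3)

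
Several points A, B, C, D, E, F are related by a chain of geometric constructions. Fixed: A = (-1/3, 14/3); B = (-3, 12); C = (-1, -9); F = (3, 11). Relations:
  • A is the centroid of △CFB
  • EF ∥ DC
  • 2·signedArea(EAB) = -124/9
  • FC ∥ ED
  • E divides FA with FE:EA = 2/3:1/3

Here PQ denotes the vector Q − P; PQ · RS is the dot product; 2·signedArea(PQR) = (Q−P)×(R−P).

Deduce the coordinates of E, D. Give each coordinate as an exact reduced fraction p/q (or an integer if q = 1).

1. E_x = 7/9  [E divides FA with FE:EA = 2/3:1/3]
2. E_y = 61/9  [E divides FA with FE:EA = 2/3:1/3]
   → E = (7/9, 61/9)
3. D_x = -29/9  [EF ∥ DC ∩ FC ∥ ED]
4. D_y = -119/9  [EF ∥ DC ∩ FC ∥ ED]
   → D = (-29/9, -119/9)

D = (-29/9, -119/9)
E = (7/9, 61/9)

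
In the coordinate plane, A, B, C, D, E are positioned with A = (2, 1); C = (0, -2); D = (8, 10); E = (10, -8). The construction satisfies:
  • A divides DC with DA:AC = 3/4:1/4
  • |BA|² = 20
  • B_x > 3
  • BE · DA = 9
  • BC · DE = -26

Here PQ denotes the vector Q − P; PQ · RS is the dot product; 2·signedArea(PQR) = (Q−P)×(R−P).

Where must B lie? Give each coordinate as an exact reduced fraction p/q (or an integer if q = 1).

1. B_x = 4  [BE · DA = 9 ∩ BC · DE = -26]
2. B_y = -3  [BE · DA = 9 ∩ BC · DE = -26]
   → B = (4, -3)

B = (4, -3)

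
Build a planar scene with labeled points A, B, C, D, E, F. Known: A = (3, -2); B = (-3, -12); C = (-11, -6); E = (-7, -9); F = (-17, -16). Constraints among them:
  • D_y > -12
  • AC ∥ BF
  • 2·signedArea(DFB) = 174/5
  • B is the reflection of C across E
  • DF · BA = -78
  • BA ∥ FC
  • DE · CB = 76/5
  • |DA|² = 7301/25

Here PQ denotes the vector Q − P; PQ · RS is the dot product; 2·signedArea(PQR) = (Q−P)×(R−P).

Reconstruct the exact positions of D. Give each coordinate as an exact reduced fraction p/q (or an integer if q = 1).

1. D_x = -11  [2·signedArea(DFB) = 174/5 ∩ DF · BA = -78]
2. D_y = -59/5  [2·signedArea(DFB) = 174/5 ∩ DF · BA = -78]
   → D = (-11, -59/5)

D = (-11, -59/5)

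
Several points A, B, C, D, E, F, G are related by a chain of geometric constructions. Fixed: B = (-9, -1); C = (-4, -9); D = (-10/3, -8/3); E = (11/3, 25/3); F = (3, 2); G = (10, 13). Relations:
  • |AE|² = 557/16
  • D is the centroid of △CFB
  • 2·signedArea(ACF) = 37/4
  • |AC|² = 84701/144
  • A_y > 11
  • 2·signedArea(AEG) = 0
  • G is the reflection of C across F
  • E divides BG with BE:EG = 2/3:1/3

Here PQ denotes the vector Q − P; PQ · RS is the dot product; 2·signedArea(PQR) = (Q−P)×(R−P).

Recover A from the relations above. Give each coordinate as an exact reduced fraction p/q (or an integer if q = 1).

A = (101/12, 71/6)

1. A_x = 101/12  [2·signedArea(AEG) = 0 ∩ 2·signedArea(ACF) = 37/4]
2. A_y = 71/6  [2·signedArea(AEG) = 0 ∩ 2·signedArea(ACF) = 37/4]
   → A = (101/12, 71/6)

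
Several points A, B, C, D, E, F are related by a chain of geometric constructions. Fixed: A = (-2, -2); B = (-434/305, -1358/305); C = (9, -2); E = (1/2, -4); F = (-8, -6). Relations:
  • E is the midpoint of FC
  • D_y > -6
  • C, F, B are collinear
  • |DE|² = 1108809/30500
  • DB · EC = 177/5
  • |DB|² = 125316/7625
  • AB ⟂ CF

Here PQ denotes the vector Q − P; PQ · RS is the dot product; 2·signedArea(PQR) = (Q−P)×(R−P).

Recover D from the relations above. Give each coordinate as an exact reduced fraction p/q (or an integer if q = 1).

1. D_x = -8188/1525  [line -17/2·x + -2·y + -282/5 = 0 ∩ |DB|² = 125316/7625]
2. D_y = -8206/1525  [line -17/2·x + -2·y + -282/5 = 0 ∩ |DB|² = 125316/7625]
   → D = (-8188/1525, -8206/1525)

D = (-8188/1525, -8206/1525)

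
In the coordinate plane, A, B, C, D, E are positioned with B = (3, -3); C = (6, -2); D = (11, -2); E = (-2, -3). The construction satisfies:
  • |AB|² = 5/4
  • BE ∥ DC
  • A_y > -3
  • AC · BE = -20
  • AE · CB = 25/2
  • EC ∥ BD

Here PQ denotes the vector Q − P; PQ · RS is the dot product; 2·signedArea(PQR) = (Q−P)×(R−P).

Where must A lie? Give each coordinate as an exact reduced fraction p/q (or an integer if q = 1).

A = (2, -5/2)

1. A_x = 2  [AC · BE = -20 ∩ AE · CB = 25/2]
2. A_y = -5/2  [AC · BE = -20 ∩ AE · CB = 25/2]
   → A = (2, -5/2)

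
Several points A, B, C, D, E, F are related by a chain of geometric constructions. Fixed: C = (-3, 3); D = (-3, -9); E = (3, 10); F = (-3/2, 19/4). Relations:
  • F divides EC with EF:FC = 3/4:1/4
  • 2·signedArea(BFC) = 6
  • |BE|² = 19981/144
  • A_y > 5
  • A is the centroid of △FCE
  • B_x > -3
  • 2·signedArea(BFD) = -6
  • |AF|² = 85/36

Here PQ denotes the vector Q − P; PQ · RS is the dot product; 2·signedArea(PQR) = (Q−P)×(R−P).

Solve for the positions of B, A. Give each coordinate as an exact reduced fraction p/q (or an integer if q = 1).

A = (-1/2, 71/12)
B = (-5/2, -5/12)

1. B_x = -5/2  [2·signedArea(BFD) = -6 ∩ 2·signedArea(BFC) = 6]
2. B_y = -5/12  [2·signedArea(BFD) = -6 ∩ 2·signedArea(BFC) = 6]
   → B = (-5/2, -5/12)
3. A_x = -1/2  [A is the centroid of △FCE]
4. A_y = 71/12  [A is the centroid of △FCE]
   → A = (-1/2, 71/12)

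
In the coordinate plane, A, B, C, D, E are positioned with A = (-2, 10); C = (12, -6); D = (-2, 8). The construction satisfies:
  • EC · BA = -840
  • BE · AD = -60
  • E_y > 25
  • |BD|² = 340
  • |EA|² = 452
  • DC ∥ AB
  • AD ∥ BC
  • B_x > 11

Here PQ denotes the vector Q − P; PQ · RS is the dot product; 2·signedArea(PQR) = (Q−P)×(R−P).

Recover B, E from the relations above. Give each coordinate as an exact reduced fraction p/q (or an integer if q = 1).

B = (12, -4)
E = (-16, 26)

1. B_x = 12  [AD ∥ BC ∩ DC ∥ AB]
2. B_y = -4  [AD ∥ BC ∩ DC ∥ AB]
   → B = (12, -4)
3. E_x = -16  [EC · BA = -840 ∩ BE · AD = -60]
4. E_y = 26  [EC · BA = -840 ∩ BE · AD = -60]
   → E = (-16, 26)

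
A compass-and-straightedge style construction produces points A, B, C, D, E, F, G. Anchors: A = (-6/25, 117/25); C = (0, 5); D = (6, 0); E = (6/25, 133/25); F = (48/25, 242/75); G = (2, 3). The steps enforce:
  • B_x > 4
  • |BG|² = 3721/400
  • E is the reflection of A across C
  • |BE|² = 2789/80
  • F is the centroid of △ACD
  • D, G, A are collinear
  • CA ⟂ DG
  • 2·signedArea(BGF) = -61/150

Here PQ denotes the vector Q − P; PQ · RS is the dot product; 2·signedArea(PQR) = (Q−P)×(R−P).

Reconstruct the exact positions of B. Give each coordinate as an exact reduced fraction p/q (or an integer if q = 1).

B = (111/25, 117/100)

1. B_x = 111/25  [line -17/75·x + -2/25·y + 11/10 = 0 ∩ |BG|² = 3721/400]
2. B_y = 117/100  [line -17/75·x + -2/25·y + 11/10 = 0 ∩ |BG|² = 3721/400]
   → B = (111/25, 117/100)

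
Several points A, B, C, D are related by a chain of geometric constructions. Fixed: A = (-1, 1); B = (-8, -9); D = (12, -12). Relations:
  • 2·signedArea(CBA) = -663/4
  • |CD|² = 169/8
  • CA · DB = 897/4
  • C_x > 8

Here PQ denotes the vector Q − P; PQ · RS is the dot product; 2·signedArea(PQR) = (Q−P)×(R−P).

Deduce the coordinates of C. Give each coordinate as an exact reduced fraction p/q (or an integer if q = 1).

C = (35/4, -35/4)

1. C_x = 35/4  [2·signedArea(CBA) = -663/4 ∩ CA · DB = 897/4]
2. C_y = -35/4  [2·signedArea(CBA) = -663/4 ∩ CA · DB = 897/4]
   → C = (35/4, -35/4)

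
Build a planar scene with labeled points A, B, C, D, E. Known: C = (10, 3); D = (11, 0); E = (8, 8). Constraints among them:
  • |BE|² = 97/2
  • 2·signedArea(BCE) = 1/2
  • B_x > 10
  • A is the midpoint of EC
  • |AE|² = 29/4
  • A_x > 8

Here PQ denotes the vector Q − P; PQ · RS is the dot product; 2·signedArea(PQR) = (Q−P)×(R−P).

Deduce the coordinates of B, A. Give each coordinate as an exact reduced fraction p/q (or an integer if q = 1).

A = (9, 11/2)
B = (21/2, 3/2)

1. B_x = 21/2  [line -5·x + -2·y + 111/2 = 0 ∩ |BE|² = 97/2]
2. B_y = 3/2  [line -5·x + -2·y + 111/2 = 0 ∩ |BE|² = 97/2]
   → B = (21/2, 3/2)
3. A_x = 9  [A is the midpoint of EC]
4. A_y = 11/2  [A is the midpoint of EC]
   → A = (9, 11/2)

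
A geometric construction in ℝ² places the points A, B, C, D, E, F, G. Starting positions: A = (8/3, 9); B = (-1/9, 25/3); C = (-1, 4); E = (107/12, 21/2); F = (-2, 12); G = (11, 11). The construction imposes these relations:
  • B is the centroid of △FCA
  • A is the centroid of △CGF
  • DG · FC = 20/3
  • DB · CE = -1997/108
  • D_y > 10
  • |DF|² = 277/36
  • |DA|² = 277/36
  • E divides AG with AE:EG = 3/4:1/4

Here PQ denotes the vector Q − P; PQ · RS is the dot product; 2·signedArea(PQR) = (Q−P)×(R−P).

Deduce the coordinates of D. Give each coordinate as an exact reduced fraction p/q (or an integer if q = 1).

D = (1/3, 21/2)

1. D_x = 1/3  [DB · CE = -1997/108 ∩ DG · FC = 20/3]
2. D_y = 21/2  [DB · CE = -1997/108 ∩ DG · FC = 20/3]
   → D = (1/3, 21/2)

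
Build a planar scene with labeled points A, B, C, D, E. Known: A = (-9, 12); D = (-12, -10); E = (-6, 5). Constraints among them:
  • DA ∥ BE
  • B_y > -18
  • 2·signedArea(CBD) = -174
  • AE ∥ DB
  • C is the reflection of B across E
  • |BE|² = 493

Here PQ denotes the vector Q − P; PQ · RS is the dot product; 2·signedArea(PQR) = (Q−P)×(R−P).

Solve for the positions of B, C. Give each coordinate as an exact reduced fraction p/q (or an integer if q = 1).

1. B_x = -9  [DA ∥ BE ∩ AE ∥ DB]
2. B_y = -17  [DA ∥ BE ∩ AE ∥ DB]
   → B = (-9, -17)
3. C_x = -3  [C is the reflection of B across E]
4. C_y = 27  [C is the reflection of B across E]
   → C = (-3, 27)

B = (-9, -17)
C = (-3, 27)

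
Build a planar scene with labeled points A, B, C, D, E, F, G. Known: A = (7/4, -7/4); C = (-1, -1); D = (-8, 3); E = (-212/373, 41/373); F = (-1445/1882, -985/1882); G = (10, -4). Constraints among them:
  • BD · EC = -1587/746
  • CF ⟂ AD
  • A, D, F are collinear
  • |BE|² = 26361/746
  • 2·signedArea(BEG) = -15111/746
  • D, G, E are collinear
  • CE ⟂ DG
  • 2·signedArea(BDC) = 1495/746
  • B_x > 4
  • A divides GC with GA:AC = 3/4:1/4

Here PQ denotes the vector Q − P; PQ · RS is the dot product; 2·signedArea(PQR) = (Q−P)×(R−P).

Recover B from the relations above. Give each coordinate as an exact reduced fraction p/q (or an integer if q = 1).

1. B_x = 3035/746  [BD · EC = -1587/746 ∩ 2·signedArea(BDC) = 1495/746]
2. B_y = -2693/746  [BD · EC = -1587/746 ∩ 2·signedArea(BDC) = 1495/746]
   → B = (3035/746, -2693/746)

B = (3035/746, -2693/746)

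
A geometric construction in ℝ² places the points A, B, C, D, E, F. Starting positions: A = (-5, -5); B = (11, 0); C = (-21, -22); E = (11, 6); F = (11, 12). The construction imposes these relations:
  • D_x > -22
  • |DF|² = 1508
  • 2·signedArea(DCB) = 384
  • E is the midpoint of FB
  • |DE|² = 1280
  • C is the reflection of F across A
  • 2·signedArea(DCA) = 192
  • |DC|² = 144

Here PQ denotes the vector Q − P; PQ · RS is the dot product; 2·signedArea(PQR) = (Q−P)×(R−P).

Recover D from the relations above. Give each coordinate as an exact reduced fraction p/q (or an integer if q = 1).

D = (-21, -10)

1. D_x = -21  [2·signedArea(DCB) = 384 ∩ 2·signedArea(DCA) = 192]
2. D_y = -10  [2·signedArea(DCB) = 384 ∩ 2·signedArea(DCA) = 192]
   → D = (-21, -10)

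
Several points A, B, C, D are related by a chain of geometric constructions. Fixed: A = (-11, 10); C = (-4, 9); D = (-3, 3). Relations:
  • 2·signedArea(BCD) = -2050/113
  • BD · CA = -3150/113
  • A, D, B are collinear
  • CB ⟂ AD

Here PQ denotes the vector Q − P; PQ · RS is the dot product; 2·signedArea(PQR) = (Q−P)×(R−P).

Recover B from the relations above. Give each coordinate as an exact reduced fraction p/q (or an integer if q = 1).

B = (-739/113, 689/113)

1. B_x = -739/113  [A, D, B are collinear ∩ CB ⟂ AD]
2. B_y = 689/113  [A, D, B are collinear ∩ CB ⟂ AD]
   → B = (-739/113, 689/113)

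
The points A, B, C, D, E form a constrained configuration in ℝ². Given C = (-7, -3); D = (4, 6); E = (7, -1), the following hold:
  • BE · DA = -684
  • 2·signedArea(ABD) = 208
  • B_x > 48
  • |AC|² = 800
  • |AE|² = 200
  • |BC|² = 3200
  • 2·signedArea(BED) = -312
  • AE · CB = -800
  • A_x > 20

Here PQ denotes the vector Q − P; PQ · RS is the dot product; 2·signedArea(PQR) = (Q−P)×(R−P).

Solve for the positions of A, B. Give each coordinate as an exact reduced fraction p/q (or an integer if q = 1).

1. B_x = 49  [line -7·x + -3·y + 358 = 0 ∩ |BC|² = 3200]
2. B_y = 5  [line -7·x + -3·y + 358 = 0 ∩ |BC|² = 3200]
   → B = (49, 5)
3. A_x = 21  [2·signedArea(ABD) = 208 ∩ BE · DA = -684]
4. A_y = 1  [2·signedArea(ABD) = 208 ∩ BE · DA = -684]
   → A = (21, 1)

A = (21, 1)
B = (49, 5)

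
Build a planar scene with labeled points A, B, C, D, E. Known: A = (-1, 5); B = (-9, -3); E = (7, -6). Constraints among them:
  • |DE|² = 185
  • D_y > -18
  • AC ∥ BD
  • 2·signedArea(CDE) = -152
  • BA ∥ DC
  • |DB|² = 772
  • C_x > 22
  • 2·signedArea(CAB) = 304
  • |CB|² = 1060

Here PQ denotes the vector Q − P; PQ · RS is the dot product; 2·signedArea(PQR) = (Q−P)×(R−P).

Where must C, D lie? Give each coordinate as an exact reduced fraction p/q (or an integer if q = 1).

C = (23, -9)
D = (15, -17)

1. C_x = 23  [line 8·x + -8·y + -256 = 0 ∩ |CB|² = 1060]
2. C_y = -9  [line 8·x + -8·y + -256 = 0 ∩ |CB|² = 1060]
   → C = (23, -9)
3. D_x = 15  [2·signedArea(CDE) = -152 ∩ BA ∥ DC]
4. D_y = -17  [2·signedArea(CDE) = -152 ∩ BA ∥ DC]
   → D = (15, -17)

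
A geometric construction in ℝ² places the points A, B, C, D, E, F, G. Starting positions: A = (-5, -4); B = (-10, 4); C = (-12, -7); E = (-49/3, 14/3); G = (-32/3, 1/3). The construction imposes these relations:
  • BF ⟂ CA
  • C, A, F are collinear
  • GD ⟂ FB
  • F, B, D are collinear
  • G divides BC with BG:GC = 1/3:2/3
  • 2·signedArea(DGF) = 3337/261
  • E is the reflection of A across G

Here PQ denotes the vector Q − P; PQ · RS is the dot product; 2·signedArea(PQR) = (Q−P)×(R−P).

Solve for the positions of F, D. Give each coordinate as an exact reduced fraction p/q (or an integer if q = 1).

1. F_x = -367/58  [C, A, F are collinear ∩ BF ⟂ CA]
2. F_y = -265/58  [C, A, F are collinear ∩ BF ⟂ CA]
   → F = (-367/58, -265/58)
3. D_x = -509/58  [F, B, D are collinear ∩ GD ⟂ FB]
4. D_y = 199/174  [F, B, D are collinear ∩ GD ⟂ FB]
   → D = (-509/58, 199/174)

D = (-509/58, 199/174)
F = (-367/58, -265/58)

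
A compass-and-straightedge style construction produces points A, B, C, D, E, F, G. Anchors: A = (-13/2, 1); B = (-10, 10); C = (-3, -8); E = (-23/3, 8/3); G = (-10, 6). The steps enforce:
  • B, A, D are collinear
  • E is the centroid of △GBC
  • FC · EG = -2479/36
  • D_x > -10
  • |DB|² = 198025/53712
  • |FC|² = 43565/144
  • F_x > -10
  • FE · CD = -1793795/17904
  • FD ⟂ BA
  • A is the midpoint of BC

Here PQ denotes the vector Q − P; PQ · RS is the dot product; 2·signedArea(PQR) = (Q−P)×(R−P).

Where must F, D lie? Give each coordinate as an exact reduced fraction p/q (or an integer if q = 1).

D = (-41645/4476, 6125/746)
F = (-113/12, 49/6)

1. F_x = -113/12  [line 7/3·x + -10/3·y + 1771/36 = 0 ∩ |FC|² = 43565/144]
2. F_y = 49/6  [line 7/3·x + -10/3·y + 1771/36 = 0 ∩ |FC|² = 43565/144]
   → F = (-113/12, 49/6)
3. D_x = -41645/4476  [FE · CD = -1793795/17904 ∩ B, A, D are collinear]
4. D_y = 6125/746  [FE · CD = -1793795/17904 ∩ B, A, D are collinear]
   → D = (-41645/4476, 6125/746)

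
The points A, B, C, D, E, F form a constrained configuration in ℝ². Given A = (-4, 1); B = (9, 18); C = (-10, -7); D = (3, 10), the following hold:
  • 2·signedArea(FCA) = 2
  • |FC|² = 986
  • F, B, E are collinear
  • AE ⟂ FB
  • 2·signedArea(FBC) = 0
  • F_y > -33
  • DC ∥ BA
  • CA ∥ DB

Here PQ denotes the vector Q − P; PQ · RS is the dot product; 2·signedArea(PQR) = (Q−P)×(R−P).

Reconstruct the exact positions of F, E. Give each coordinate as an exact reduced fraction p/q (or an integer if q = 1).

E = (-1947/493, 474/493)
F = (-29, -32)

1. F_x = -29  [2·signedArea(FBC) = 0 ∩ 2·signedArea(FCA) = 2]
2. F_y = -32  [2·signedArea(FBC) = 0 ∩ 2·signedArea(FCA) = 2]
   → F = (-29, -32)
3. E_x = -1947/493  [F, B, E are collinear ∩ AE ⟂ FB]
4. E_y = 474/493  [F, B, E are collinear ∩ AE ⟂ FB]
   → E = (-1947/493, 474/493)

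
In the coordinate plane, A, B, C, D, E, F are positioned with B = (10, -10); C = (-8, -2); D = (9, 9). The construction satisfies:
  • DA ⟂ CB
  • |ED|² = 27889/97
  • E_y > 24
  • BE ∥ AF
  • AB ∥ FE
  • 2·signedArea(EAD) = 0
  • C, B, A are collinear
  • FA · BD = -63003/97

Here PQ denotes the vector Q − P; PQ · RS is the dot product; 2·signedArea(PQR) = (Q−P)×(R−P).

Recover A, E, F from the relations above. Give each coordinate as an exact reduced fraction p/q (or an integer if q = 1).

1. A_x = 205/97  [C, B, A are collinear ∩ DA ⟂ CB]
2. A_y = -630/97  [C, B, A are collinear ∩ DA ⟂ CB]
   → A = (205/97, -630/97)
3. E_x = 1541/97  [line -1503/97·x + 668/97·y + 7515/97 = 0 ∩ |ED|² = 27889/97]
4. E_y = 2376/97  [line -1503/97·x + 668/97·y + 7515/97 = 0 ∩ |ED|² = 27889/97]
   → E = (1541/97, 2376/97)
5. F_x = 8  [AB ∥ FE ∩ BE ∥ AF]
6. F_y = 28  [AB ∥ FE ∩ BE ∥ AF]
   → F = (8, 28)

A = (205/97, -630/97)
E = (1541/97, 2376/97)
F = (8, 28)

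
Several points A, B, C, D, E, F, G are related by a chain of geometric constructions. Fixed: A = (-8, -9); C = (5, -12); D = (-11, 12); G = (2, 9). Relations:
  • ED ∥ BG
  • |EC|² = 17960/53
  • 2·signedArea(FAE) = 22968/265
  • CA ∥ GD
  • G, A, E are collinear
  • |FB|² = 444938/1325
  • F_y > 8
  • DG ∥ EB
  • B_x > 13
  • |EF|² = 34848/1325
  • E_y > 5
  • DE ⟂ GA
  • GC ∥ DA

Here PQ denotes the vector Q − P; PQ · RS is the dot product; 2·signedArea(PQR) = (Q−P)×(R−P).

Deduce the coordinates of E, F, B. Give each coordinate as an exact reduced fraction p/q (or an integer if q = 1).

B = (700/53, 147/53)
E = (11/53, 306/53)
F = (-1133/265, 438/53)

1. E_x = 11/53  [G, A, E are collinear ∩ DE ⟂ GA]
2. E_y = 306/53  [G, A, E are collinear ∩ DE ⟂ GA]
   → E = (11/53, 306/53)
3. F_x = -1133/265  [line -783/53·x + 435/53·y + -34713/265 = 0 ∩ |EF|² = 34848/1325]
4. F_y = 438/53  [line -783/53·x + 435/53·y + -34713/265 = 0 ∩ |EF|² = 34848/1325]
   → F = (-1133/265, 438/53)
5. B_x = 700/53  [ED ∥ BG ∩ DG ∥ EB]
6. B_y = 147/53  [ED ∥ BG ∩ DG ∥ EB]
   → B = (700/53, 147/53)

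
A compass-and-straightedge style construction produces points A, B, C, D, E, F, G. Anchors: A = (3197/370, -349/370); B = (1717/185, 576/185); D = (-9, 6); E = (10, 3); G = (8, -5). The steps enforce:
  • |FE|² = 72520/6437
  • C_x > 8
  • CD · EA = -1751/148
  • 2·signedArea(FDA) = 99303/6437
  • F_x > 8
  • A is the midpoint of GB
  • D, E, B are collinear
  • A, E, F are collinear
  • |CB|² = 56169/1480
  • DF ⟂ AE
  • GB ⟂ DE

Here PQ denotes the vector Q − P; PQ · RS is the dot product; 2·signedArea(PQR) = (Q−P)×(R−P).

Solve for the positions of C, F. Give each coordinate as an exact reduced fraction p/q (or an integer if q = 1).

C = (6157/740, -2199/740)
F = (57328/6437, -1115/6437)

1. C_x = 6157/740  [line 503/370·x + 1459/370·y + 301/740 = 0 ∩ |CB|² = 56169/1480]
2. C_y = -2199/740  [line 503/370·x + 1459/370·y + 301/740 = 0 ∩ |CB|² = 56169/1480]
   → C = (6157/740, -2199/740)
3. F_x = 57328/6437  [A, E, F are collinear ∩ DF ⟂ AE]
4. F_y = -1115/6437  [A, E, F are collinear ∩ DF ⟂ AE]
   → F = (57328/6437, -1115/6437)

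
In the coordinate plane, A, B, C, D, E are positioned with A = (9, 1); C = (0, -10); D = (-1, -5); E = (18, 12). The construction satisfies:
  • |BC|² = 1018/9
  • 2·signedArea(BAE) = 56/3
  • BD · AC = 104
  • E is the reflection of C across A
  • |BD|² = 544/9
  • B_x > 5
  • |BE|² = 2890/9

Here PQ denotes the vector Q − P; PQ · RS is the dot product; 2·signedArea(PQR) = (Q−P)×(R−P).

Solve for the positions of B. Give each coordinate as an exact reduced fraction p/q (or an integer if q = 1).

B = (17/3, -1)

1. B_x = 17/3  [2·signedArea(BAE) = 56/3 ∩ BD · AC = 104]
2. B_y = -1  [2·signedArea(BAE) = 56/3 ∩ BD · AC = 104]
   → B = (17/3, -1)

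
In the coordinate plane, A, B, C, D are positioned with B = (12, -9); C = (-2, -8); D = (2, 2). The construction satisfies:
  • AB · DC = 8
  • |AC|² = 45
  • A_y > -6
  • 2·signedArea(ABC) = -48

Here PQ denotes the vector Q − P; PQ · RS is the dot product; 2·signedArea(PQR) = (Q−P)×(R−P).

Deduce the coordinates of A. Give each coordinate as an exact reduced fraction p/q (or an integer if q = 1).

1. A_x = 4  [2·signedArea(ABC) = -48 ∩ AB · DC = 8]
2. A_y = -5  [2·signedArea(ABC) = -48 ∩ AB · DC = 8]
   → A = (4, -5)

A = (4, -5)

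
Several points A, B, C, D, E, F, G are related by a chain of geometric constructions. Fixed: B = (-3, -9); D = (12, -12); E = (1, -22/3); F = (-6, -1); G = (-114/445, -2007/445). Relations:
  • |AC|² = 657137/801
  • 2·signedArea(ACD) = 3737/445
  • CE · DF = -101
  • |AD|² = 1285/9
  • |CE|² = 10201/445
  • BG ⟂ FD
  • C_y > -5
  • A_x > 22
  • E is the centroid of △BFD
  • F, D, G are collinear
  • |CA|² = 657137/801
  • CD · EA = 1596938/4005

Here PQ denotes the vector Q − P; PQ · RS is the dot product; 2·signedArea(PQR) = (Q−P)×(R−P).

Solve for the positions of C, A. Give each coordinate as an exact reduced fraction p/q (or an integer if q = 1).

1. C_x = -1373/445  [line 18·x + -11·y + 7/3 = 0 ∩ |CE|² = 10201/445]
2. C_y = -6457/1335  [line 18·x + -11·y + 7/3 = 0 ∩ |CE|² = 10201/445]
   → C = (-1373/445, -6457/1335)
3. A_x = 23  [CD · EA = 1596938/4005 ∩ 2·signedArea(ACD) = 3737/445]
4. A_y = -50/3  [CD · EA = 1596938/4005 ∩ 2·signedArea(ACD) = 3737/445]
   → A = (23, -50/3)

A = (23, -50/3)
C = (-1373/445, -6457/1335)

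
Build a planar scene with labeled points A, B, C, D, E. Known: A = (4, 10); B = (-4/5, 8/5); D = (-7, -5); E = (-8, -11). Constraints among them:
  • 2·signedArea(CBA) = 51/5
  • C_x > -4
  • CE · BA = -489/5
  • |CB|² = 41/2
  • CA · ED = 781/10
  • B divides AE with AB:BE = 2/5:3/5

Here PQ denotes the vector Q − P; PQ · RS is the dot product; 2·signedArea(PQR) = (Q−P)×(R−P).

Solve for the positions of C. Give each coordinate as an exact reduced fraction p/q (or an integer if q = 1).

1. C_x = -39/10  [2·signedArea(CBA) = 51/5 ∩ CA · ED = 781/10]
2. C_y = -17/10  [2·signedArea(CBA) = 51/5 ∩ CA · ED = 781/10]
   → C = (-39/10, -17/10)

C = (-39/10, -17/10)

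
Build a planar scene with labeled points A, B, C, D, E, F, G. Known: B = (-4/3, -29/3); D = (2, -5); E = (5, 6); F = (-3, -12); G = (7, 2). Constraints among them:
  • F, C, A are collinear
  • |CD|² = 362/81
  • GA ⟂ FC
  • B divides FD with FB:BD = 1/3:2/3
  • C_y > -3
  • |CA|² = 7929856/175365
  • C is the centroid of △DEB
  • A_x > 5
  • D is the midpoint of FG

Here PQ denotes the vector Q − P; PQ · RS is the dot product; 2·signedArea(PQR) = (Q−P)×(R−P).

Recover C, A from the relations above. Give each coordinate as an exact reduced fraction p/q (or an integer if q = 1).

1. C_x = 17/9  [C is the centroid of △DEB]
2. C_y = -26/9  [C is the centroid of △DEB]
   → C = (17/9, -26/9)
3. A_x = 10973/2165  [F, C, A are collinear ∩ GA ⟂ FC]
4. A_y = 6574/2165  [F, C, A are collinear ∩ GA ⟂ FC]
   → A = (10973/2165, 6574/2165)

A = (10973/2165, 6574/2165)
C = (17/9, -26/9)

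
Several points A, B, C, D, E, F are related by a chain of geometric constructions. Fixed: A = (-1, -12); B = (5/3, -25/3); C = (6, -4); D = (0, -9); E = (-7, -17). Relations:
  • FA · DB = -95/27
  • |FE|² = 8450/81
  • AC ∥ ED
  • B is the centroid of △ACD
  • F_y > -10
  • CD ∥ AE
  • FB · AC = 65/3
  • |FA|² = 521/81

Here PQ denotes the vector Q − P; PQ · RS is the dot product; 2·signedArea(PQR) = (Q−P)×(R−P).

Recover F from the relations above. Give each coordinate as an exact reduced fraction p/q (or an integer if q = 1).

1. F_x = 2/9  [FA · DB = -95/27 ∩ FB · AC = 65/3]
2. F_y = -88/9  [FA · DB = -95/27 ∩ FB · AC = 65/3]
   → F = (2/9, -88/9)

F = (2/9, -88/9)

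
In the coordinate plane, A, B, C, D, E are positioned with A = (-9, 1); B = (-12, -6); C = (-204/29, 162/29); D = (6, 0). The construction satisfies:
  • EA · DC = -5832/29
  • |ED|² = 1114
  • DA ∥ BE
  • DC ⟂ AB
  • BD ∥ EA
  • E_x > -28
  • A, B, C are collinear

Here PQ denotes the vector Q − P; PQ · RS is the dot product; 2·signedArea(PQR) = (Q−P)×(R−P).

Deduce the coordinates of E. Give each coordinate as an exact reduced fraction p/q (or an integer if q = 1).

E = (-27, -5)

1. E_x = -27  [BD ∥ EA ∩ DA ∥ BE]
2. E_y = -5  [BD ∥ EA ∩ DA ∥ BE]
   → E = (-27, -5)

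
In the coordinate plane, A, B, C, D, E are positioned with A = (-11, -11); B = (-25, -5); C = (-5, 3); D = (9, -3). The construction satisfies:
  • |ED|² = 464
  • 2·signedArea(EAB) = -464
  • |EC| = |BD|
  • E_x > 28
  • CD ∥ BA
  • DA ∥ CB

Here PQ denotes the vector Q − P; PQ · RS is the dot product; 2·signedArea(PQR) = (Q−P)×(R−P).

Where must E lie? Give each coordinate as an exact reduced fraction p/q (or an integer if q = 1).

E = (29, 5)

1. E_x = 29  [line -6·x + -14·y + 244 = 0 ∩ |ED|² = 464]
2. E_y = 5  [line -6·x + -14·y + 244 = 0 ∩ |ED|² = 464]
   → E = (29, 5)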